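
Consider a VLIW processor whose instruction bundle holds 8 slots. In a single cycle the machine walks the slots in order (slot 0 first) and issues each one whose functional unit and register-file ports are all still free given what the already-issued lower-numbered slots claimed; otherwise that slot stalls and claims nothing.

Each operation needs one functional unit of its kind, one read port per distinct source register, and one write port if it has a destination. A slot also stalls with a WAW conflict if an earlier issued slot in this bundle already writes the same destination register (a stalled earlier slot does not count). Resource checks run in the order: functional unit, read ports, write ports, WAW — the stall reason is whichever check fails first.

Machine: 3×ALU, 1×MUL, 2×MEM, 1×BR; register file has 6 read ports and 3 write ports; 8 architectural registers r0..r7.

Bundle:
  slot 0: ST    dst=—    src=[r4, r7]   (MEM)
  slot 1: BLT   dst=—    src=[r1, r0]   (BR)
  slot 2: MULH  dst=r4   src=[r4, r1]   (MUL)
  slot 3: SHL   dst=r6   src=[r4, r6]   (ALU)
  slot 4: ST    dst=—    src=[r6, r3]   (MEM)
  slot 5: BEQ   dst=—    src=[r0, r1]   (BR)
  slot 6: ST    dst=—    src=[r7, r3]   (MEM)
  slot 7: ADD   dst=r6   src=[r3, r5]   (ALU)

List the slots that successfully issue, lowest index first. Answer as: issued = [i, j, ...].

(0) want 1×MEM +2rd +0wr — yes → AL3|MU1|ME1|BR1|rd4|wr3
(1) want 1×BR +2rd +0wr — yes → AL3|MU1|ME1|BR0|rd2|wr3
(2) want 1×MUL +2rd +1wr — yes → AL3|MU0|ME1|BR0|rd0|wr2
(3) want 1×ALU +2rd +1wr — RD_PORT → AL3|MU0|ME1|BR0|rd0|wr2
(4) want 1×MEM +2rd +0wr — RD_PORT → AL3|MU0|ME1|BR0|rd0|wr2
(5) want 1×BR +2rd +0wr — FU → AL3|MU0|ME1|BR0|rd0|wr2
(6) want 1×MEM +2rd +0wr — RD_PORT → AL3|MU0|ME1|BR0|rd0|wr2
(7) want 1×ALU +2rd +1wr — RD_PORT → AL3|MU0|ME1|BR0|rd0|wr2

issued = [0, 1, 2]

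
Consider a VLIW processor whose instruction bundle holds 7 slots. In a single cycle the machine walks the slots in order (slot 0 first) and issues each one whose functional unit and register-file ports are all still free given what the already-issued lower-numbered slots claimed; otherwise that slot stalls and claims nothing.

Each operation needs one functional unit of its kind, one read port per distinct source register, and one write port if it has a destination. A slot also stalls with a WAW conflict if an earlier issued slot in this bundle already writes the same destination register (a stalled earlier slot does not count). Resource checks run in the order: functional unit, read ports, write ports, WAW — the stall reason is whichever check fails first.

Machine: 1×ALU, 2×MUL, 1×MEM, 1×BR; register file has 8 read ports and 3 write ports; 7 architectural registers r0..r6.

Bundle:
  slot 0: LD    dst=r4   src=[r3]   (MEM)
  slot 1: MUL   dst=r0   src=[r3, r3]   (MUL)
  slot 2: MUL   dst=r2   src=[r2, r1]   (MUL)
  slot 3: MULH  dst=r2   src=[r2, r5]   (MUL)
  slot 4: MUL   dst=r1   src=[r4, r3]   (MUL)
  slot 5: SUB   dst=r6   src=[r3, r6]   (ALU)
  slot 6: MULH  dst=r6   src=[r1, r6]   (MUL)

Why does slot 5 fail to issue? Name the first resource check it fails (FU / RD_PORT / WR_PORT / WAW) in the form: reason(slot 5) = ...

reason(slot 5) = WR_PORT

#0 MEM src=r3 dispatched  <A:1 Mu:2 Ld:0 B:1 rd:7 wr:2>
#1 MUL src=r3,r3 dispatched  <A:1 Mu:1 Ld:0 B:1 rd:6 wr:1>
#2 MUL src=r2,r1 dispatched  <A:1 Mu:0 Ld:0 B:1 rd:4 wr:0>
#3 MUL src=r2,r5 held:FU  <A:1 Mu:0 Ld:0 B:1 rd:4 wr:0>
#4 MUL src=r4,r3 held:FU  <A:1 Mu:0 Ld:0 B:1 rd:4 wr:0>
#5 ALU src=r3,r6 held:WR_PORT  <A:1 Mu:0 Ld:0 B:1 rd:4 wr:0>
#6 MUL src=r1,r6 held:FU  <A:1 Mu:0 Ld:0 B:1 rd:4 wr:0>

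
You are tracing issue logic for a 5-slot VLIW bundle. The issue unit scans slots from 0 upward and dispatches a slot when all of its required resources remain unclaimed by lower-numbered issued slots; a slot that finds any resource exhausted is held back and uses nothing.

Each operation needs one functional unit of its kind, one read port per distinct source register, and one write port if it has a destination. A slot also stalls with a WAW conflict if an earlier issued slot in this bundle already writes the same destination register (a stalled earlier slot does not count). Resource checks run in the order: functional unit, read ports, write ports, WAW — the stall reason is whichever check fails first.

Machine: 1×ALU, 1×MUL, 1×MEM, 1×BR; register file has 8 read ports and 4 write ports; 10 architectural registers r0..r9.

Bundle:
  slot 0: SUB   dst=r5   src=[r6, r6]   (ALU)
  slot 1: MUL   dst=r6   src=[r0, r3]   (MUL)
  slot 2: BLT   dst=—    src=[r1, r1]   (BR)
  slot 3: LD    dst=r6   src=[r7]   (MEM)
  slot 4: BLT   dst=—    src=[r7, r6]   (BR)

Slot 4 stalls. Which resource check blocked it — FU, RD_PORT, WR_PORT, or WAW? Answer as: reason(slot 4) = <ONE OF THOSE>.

  0. ALU→r5 ⇒ go  {0A/1Mu/1Ld/1B | 7r 3w}
  1. MUL→r6 ⇒ go  {0A/0Mu/1Ld/1B | 5r 2w}
  2. BR ⇒ go  {0A/0Mu/1Ld/0B | 4r 2w}
  3. MEM→r6 ⇒ no(WAW)  {0A/0Mu/1Ld/0B | 4r 2w}
  4. BR ⇒ no(FU)  {0A/0Mu/1Ld/0B | 4r 2w}

reason(slot 4) = FU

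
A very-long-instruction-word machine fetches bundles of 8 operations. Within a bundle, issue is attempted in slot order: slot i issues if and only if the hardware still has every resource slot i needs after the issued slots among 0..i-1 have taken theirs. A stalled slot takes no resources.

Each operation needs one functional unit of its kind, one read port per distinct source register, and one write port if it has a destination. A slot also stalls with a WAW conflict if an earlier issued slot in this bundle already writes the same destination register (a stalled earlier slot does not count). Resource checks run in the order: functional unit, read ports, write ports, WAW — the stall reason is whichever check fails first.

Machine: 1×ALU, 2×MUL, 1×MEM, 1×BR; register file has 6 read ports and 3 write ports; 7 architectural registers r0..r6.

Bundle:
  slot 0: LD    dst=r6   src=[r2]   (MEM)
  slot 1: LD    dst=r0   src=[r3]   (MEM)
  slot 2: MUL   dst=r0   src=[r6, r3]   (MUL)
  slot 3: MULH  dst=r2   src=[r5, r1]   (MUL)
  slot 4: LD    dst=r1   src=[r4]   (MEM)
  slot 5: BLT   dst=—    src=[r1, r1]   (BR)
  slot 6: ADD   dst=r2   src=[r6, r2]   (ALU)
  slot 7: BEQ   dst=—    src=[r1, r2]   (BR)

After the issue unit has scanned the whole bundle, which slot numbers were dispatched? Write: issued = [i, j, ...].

#0 MEM src=r2 dispatched  <A:1 Mu:2 Ld:0 B:1 rd:5 wr:2>
#1 MEM src=r3 held:FU  <A:1 Mu:2 Ld:0 B:1 rd:5 wr:2>
#2 MUL src=r6,r3 dispatched  <A:1 Mu:1 Ld:0 B:1 rd:3 wr:1>
#3 MUL src=r5,r1 dispatched  <A:1 Mu:0 Ld:0 B:1 rd:1 wr:0>
#4 MEM src=r4 held:FU  <A:1 Mu:0 Ld:0 B:1 rd:1 wr:0>
#5 BR src=r1,r1 dispatched  <A:1 Mu:0 Ld:0 B:0 rd:0 wr:0>
#6 ALU src=r6,r2 held:RD_PORT  <A:1 Mu:0 Ld:0 B:0 rd:0 wr:0>
#7 BR src=r1,r2 held:FU  <A:1 Mu:0 Ld:0 B:0 rd:0 wr:0>

issued = [0, 2, 3, 5]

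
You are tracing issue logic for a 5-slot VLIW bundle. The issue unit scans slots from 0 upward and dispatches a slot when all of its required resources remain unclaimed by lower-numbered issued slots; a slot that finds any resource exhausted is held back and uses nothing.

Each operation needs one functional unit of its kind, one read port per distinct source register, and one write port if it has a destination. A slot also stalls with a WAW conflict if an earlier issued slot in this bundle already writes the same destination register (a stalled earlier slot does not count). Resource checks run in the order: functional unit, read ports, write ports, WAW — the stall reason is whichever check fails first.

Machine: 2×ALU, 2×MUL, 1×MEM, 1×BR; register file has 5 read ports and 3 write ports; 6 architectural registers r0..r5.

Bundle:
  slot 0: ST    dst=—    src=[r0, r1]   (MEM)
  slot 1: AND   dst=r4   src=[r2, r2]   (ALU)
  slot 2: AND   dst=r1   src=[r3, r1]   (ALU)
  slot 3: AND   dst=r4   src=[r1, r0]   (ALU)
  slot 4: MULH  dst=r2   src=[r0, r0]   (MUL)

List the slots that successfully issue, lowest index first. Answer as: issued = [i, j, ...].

#0 MEM src=r0,r1 dispatched  <A:2 Mu:2 Ld:0 B:1 rd:3 wr:3>
#1 ALU src=r2,r2 dispatched  <A:1 Mu:2 Ld:0 B:1 rd:2 wr:2>
#2 ALU src=r3,r1 dispatched  <A:0 Mu:2 Ld:0 B:1 rd:0 wr:1>
#3 ALU src=r1,r0 held:FU  <A:0 Mu:2 Ld:0 B:1 rd:0 wr:1>
#4 MUL src=r0,r0 held:RD_PORT  <A:0 Mu:2 Ld:0 B:1 rd:0 wr:1>

issued = [0, 1, 2]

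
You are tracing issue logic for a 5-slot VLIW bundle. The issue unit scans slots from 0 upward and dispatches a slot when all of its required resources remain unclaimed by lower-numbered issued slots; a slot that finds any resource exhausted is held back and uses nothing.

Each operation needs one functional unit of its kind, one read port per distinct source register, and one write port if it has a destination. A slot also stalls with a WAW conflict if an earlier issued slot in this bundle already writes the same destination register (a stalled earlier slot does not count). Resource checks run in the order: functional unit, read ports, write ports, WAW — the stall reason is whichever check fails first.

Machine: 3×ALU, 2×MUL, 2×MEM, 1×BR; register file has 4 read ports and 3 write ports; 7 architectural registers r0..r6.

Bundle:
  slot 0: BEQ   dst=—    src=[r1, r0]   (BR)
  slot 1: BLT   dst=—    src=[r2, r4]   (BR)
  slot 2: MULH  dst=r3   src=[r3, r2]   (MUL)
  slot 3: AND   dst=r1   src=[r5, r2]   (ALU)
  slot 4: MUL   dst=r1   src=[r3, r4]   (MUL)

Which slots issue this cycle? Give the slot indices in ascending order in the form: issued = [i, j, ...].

slot 0 (BR): ISSUE — free A3,Mu2,Ld2,B0 rp2 wp3
slot 1 (BR): stall FU — free A3,Mu2,Ld2,B0 rp2 wp3
slot 2 (MUL): ISSUE — free A3,Mu1,Ld2,B0 rp0 wp2
slot 3 (ALU): stall RD_PORT — free A3,Mu1,Ld2,B0 rp0 wp2
slot 4 (MUL): stall RD_PORT — free A3,Mu1,Ld2,B0 rp0 wp2

issued = [0, 2]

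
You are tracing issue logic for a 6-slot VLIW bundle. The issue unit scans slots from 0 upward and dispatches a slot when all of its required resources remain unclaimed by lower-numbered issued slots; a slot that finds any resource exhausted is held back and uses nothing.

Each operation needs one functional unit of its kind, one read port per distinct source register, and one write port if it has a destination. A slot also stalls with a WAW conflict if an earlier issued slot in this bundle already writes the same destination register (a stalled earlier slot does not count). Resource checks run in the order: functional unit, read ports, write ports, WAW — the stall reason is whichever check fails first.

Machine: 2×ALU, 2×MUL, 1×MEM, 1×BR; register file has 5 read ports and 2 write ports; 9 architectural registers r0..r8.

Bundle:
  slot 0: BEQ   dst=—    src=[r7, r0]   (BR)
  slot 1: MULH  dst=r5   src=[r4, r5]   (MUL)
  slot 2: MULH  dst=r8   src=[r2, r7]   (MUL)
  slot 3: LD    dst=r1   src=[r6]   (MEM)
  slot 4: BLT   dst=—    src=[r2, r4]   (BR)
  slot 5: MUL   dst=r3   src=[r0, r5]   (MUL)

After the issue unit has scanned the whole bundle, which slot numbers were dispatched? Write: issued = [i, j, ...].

issued = [0, 1, 3]

(0) want 1×BR +2rd +0wr — yes → AL2|MU2|ME1|BR0|rd3|wr2
(1) want 1×MUL +2rd +1wr — yes → AL2|MU1|ME1|BR0|rd1|wr1
(2) want 1×MUL +2rd +1wr — RD_PORT → AL2|MU1|ME1|BR0|rd1|wr1
(3) want 1×MEM +1rd +1wr — yes → AL2|MU1|ME0|BR0|rd0|wr0
(4) want 1×BR +2rd +0wr — FU → AL2|MU1|ME0|BR0|rd0|wr0
(5) want 1×MUL +2rd +1wr — RD_PORT → AL2|MU1|ME0|BR0|rd0|wr0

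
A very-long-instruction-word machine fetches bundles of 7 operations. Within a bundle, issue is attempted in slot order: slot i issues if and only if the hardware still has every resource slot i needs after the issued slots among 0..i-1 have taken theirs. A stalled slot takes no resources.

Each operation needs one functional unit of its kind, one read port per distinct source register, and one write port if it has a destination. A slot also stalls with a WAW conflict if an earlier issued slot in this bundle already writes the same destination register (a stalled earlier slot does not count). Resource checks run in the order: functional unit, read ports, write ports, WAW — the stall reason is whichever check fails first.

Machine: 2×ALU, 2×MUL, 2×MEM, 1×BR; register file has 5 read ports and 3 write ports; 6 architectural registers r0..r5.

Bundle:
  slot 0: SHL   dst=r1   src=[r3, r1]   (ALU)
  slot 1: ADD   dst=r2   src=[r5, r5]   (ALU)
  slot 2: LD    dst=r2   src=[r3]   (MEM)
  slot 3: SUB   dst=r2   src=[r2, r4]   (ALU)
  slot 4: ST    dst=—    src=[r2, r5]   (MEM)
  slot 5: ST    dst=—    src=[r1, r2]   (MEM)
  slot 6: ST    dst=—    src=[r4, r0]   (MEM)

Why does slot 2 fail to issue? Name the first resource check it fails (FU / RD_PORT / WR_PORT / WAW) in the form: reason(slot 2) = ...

slot 0 (ALU): ISSUE — free A1,Mu2,Ld2,B1 rp3 wp2
slot 1 (ALU): ISSUE — free A0,Mu2,Ld2,B1 rp2 wp1
slot 2 (MEM): stall WAW — free A0,Mu2,Ld2,B1 rp2 wp1
slot 3 (ALU): stall FU — free A0,Mu2,Ld2,B1 rp2 wp1
slot 4 (MEM): ISSUE — free A0,Mu2,Ld1,B1 rp0 wp1
slot 5 (MEM): stall RD_PORT — free A0,Mu2,Ld1,B1 rp0 wp1
slot 6 (MEM): stall RD_PORT — free A0,Mu2,Ld1,B1 rp0 wp1

reason(slot 2) = WAW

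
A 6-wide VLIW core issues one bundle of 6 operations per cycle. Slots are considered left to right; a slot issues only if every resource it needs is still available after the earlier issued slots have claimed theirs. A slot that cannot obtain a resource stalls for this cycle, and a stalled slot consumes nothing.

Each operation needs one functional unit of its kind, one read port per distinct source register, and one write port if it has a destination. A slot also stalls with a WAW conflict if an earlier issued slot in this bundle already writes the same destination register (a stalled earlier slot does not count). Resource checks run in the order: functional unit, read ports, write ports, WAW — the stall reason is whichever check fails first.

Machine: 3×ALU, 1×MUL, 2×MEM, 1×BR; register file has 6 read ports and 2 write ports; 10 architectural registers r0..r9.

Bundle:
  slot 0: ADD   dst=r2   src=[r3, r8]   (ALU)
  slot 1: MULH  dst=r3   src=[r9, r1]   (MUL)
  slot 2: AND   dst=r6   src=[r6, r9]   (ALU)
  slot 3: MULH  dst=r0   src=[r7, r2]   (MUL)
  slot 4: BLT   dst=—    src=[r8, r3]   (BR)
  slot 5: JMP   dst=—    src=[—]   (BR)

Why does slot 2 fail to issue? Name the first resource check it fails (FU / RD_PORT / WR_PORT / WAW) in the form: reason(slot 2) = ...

  0. ALU→r2 ⇒ go  {2A/1Mu/2Ld/1B | 4r 1w}
  1. MUL→r3 ⇒ go  {2A/0Mu/2Ld/1B | 2r 0w}
  2. ALU→r6 ⇒ no(WR_PORT)  {2A/0Mu/2Ld/1B | 2r 0w}
  3. MUL→r0 ⇒ no(FU)  {2A/0Mu/2Ld/1B | 2r 0w}
  4. BR ⇒ go  {2A/0Mu/2Ld/0B | 0r 0w}
  5. BR ⇒ no(FU)  {2A/0Mu/2Ld/0B | 0r 0w}

reason(slot 2) = WR_PORT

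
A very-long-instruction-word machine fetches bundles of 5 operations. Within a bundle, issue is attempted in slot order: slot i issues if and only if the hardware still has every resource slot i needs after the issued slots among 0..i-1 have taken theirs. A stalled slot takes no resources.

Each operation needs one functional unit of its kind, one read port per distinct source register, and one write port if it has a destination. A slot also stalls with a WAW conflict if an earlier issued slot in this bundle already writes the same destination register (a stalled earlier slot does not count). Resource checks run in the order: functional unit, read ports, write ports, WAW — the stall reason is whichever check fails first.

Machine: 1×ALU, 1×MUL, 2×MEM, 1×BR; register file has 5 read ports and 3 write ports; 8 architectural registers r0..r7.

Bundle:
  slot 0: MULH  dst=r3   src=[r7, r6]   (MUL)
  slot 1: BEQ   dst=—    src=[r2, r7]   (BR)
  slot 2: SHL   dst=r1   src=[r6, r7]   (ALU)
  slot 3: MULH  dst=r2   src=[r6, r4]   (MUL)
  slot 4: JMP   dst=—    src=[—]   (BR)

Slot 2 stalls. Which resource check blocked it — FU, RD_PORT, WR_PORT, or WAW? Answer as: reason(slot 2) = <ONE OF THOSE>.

reason(slot 2) = RD_PORT

[0] MUL needs rd=2 wr=1: ok; after: ALU=1 MUL=0 MEM=2 BR=1, R=3, W=2
[1] BR needs rd=2 wr=0: ok; after: ALU=1 MUL=0 MEM=2 BR=0, R=1, W=2
[2] ALU needs rd=2 wr=1: RD_PORT; after: ALU=1 MUL=0 MEM=2 BR=0, R=1, W=2
[3] MUL needs rd=2 wr=1: FU; after: ALU=1 MUL=0 MEM=2 BR=0, R=1, W=2
[4] BR needs rd=0 wr=0: FU; after: ALU=1 MUL=0 MEM=2 BR=0, R=1, W=2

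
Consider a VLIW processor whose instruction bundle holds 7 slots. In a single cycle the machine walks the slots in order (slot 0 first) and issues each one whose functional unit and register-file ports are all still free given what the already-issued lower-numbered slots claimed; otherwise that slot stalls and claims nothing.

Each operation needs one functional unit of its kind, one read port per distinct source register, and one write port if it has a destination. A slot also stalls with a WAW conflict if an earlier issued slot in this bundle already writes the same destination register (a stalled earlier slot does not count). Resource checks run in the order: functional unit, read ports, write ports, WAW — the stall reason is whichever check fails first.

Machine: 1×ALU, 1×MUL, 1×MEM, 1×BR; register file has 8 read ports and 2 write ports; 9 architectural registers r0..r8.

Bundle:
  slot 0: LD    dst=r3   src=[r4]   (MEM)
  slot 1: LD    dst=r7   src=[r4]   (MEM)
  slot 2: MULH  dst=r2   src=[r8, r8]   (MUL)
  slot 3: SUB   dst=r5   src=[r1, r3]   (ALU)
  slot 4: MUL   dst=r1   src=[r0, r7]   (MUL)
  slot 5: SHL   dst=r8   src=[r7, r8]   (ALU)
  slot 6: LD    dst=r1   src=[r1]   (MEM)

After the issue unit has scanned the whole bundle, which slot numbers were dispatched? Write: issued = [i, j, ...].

issued = [0, 2]

[0] MEM needs rd=1 wr=1: ok; after: ALU=1 MUL=1 MEM=0 BR=1, R=7, W=1
[1] MEM needs rd=1 wr=1: FU; after: ALU=1 MUL=1 MEM=0 BR=1, R=7, W=1
[2] MUL needs rd=1 wr=1: ok; after: ALU=1 MUL=0 MEM=0 BR=1, R=6, W=0
[3] ALU needs rd=2 wr=1: WR_PORT; after: ALU=1 MUL=0 MEM=0 BR=1, R=6, W=0
[4] MUL needs rd=2 wr=1: FU; after: ALU=1 MUL=0 MEM=0 BR=1, R=6, W=0
[5] ALU needs rd=2 wr=1: WR_PORT; after: ALU=1 MUL=0 MEM=0 BR=1, R=6, W=0
[6] MEM needs rd=1 wr=1: FU; after: ALU=1 MUL=0 MEM=0 BR=1, R=6, W=0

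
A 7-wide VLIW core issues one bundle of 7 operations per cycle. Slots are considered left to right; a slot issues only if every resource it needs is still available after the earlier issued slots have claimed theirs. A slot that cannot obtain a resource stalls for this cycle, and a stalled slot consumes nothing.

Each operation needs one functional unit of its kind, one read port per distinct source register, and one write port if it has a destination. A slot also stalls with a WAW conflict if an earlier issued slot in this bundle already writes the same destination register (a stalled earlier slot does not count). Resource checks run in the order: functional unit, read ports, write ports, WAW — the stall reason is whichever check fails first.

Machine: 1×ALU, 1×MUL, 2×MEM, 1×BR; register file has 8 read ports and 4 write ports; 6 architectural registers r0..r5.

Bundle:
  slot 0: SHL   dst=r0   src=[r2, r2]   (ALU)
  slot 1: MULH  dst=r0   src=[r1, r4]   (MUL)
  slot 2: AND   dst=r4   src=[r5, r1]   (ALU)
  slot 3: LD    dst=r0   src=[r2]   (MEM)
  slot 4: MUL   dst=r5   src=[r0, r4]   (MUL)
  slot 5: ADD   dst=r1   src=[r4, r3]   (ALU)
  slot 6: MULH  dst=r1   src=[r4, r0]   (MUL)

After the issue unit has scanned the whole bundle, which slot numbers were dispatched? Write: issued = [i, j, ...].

issued = [0, 4]

#0 ALU src=r2,r2 dispatched  <A:0 Mu:1 Ld:2 B:1 rd:7 wr:3>
#1 MUL src=r1,r4 held:WAW  <A:0 Mu:1 Ld:2 B:1 rd:7 wr:3>
#2 ALU src=r5,r1 held:FU  <A:0 Mu:1 Ld:2 B:1 rd:7 wr:3>
#3 MEM src=r2 held:WAW  <A:0 Mu:1 Ld:2 B:1 rd:7 wr:3>
#4 MUL src=r0,r4 dispatched  <A:0 Mu:0 Ld:2 B:1 rd:5 wr:2>
#5 ALU src=r4,r3 held:FU  <A:0 Mu:0 Ld:2 B:1 rd:5 wr:2>
#6 MUL src=r4,r0 held:FU  <A:0 Mu:0 Ld:2 B:1 rd:5 wr:2>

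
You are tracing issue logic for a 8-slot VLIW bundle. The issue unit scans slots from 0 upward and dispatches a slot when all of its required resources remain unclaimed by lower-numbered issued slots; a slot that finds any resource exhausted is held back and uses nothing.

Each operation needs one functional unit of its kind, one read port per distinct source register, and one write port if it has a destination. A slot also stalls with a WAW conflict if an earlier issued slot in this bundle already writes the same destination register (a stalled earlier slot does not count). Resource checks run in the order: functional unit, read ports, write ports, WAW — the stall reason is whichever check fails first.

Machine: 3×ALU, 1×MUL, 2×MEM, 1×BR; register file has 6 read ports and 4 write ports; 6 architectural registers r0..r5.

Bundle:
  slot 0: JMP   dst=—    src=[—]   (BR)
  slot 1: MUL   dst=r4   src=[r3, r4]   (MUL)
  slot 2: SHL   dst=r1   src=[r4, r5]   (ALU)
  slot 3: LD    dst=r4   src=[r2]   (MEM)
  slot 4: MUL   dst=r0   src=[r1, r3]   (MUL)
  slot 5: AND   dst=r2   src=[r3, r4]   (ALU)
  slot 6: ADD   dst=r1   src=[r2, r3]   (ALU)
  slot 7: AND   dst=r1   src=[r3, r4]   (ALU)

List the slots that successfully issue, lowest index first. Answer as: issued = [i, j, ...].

  0. BR ⇒ go  {3A/1Mu/2Ld/0B | 6r 4w}
  1. MUL→r4 ⇒ go  {3A/0Mu/2Ld/0B | 4r 3w}
  2. ALU→r1 ⇒ go  {2A/0Mu/2Ld/0B | 2r 2w}
  3. MEM→r4 ⇒ no(WAW)  {2A/0Mu/2Ld/0B | 2r 2w}
  4. MUL→r0 ⇒ no(FU)  {2A/0Mu/2Ld/0B | 2r 2w}
  5. ALU→r2 ⇒ go  {1A/0Mu/2Ld/0B | 0r 1w}
  6. ALU→r1 ⇒ no(RD_PORT)  {1A/0Mu/2Ld/0B | 0r 1w}
  7. ALU→r1 ⇒ no(RD_PORT)  {1A/0Mu/2Ld/0B | 0r 1w}

issued = [0, 1, 2, 5]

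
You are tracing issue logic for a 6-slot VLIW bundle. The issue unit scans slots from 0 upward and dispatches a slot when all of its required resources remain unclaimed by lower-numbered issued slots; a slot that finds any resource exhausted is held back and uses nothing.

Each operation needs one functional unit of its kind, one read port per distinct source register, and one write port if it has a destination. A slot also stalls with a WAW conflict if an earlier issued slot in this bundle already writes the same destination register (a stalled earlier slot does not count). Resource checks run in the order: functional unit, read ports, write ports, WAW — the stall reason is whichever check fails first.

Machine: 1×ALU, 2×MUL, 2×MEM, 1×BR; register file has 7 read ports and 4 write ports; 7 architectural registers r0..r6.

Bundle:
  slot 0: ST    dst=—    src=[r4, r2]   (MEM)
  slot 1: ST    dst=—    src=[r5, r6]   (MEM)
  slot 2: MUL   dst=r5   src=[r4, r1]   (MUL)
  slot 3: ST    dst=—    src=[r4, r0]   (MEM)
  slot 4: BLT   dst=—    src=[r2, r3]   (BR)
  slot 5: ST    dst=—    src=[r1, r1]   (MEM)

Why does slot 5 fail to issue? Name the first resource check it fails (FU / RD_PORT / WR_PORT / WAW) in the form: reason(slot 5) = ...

(0) want 1×MEM +2rd +0wr — yes → AL1|MU2|ME1|BR1|rd5|wr4
(1) want 1×MEM +2rd +0wr — yes → AL1|MU2|ME0|BR1|rd3|wr4
(2) want 1×MUL +2rd +1wr — yes → AL1|MU1|ME0|BR1|rd1|wr3
(3) want 1×MEM +2rd +0wr — FU → AL1|MU1|ME0|BR1|rd1|wr3
(4) want 1×BR +2rd +0wr — RD_PORT → AL1|MU1|ME0|BR1|rd1|wr3
(5) want 1×MEM +1rd +0wr — FU → AL1|MU1|ME0|BR1|rd1|wr3

reason(slot 5) = FU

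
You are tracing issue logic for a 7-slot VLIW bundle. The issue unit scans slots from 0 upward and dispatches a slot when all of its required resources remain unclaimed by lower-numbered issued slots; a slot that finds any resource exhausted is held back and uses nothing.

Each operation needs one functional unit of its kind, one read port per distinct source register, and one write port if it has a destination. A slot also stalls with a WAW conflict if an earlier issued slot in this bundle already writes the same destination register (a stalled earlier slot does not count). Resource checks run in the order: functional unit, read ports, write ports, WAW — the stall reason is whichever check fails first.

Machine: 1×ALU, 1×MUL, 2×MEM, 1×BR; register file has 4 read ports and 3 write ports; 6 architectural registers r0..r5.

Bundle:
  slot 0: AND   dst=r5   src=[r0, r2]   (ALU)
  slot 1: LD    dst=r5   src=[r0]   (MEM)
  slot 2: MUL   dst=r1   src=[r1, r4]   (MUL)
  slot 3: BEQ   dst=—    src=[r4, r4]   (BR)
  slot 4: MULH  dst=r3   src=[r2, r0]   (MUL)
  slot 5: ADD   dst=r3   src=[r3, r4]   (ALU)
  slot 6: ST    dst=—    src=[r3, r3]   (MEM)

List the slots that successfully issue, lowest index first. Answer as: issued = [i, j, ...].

  0. ALU→r5 ⇒ go  {0A/1Mu/2Ld/1B | 2r 2w}
  1. MEM→r5 ⇒ no(WAW)  {0A/1Mu/2Ld/1B | 2r 2w}
  2. MUL→r1 ⇒ go  {0A/0Mu/2Ld/1B | 0r 1w}
  3. BR ⇒ no(RD_PORT)  {0A/0Mu/2Ld/1B | 0r 1w}
  4. MUL→r3 ⇒ no(FU)  {0A/0Mu/2Ld/1B | 0r 1w}
  5. ALU→r3 ⇒ no(FU)  {0A/0Mu/2Ld/1B | 0r 1w}
  6. MEM ⇒ no(RD_PORT)  {0A/0Mu/2Ld/1B | 0r 1w}

issued = [0, 2]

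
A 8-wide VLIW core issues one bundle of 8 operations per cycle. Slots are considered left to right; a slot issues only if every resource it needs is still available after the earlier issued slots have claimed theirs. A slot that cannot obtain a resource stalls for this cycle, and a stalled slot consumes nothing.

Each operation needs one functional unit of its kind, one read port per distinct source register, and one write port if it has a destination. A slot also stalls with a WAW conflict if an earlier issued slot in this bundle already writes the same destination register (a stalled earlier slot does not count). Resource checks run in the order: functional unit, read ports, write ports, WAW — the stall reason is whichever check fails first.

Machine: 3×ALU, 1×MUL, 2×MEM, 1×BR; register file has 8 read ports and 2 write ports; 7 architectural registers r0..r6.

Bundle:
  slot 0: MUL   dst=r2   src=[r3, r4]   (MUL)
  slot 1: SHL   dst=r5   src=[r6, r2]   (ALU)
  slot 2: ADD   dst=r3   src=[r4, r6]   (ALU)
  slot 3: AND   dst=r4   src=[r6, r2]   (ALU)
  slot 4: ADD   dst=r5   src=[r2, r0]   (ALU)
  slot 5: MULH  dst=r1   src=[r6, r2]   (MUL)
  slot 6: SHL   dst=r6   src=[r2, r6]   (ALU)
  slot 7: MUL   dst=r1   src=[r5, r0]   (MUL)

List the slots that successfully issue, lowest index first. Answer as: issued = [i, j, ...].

issued = [0, 1]

  0. MUL→r2 ⇒ go  {3A/0Mu/2Ld/1B | 6r 1w}
  1. ALU→r5 ⇒ go  {2A/0Mu/2Ld/1B | 4r 0w}
  2. ALU→r3 ⇒ no(WR_PORT)  {2A/0Mu/2Ld/1B | 4r 0w}
  3. ALU→r4 ⇒ no(WR_PORT)  {2A/0Mu/2Ld/1B | 4r 0w}
  4. ALU→r5 ⇒ no(WR_PORT)  {2A/0Mu/2Ld/1B | 4r 0w}
  5. MUL→r1 ⇒ no(FU)  {2A/0Mu/2Ld/1B | 4r 0w}
  6. ALU→r6 ⇒ no(WR_PORT)  {2A/0Mu/2Ld/1B | 4r 0w}
  7. MUL→r1 ⇒ no(FU)  {2A/0Mu/2Ld/1B | 4r 0w}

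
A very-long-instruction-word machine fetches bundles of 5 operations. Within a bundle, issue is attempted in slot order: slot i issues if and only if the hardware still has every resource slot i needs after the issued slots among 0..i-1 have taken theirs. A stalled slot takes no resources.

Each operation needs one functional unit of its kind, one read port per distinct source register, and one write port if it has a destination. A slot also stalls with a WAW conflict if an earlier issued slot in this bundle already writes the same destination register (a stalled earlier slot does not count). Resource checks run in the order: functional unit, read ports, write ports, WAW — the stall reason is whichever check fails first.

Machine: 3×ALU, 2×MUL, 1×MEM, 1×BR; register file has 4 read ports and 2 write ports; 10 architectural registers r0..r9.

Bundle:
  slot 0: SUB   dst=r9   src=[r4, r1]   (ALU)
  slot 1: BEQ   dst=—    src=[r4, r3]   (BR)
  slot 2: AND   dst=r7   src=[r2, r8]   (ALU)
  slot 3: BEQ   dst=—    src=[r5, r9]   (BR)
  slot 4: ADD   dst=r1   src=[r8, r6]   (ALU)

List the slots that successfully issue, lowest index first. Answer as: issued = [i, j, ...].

issued = [0, 1]

#0 ALU src=r4,r1 dispatched  <A:2 Mu:2 Ld:1 B:1 rd:2 wr:1>
#1 BR src=r4,r3 dispatched  <A:2 Mu:2 Ld:1 B:0 rd:0 wr:1>
#2 ALU src=r2,r8 held:RD_PORT  <A:2 Mu:2 Ld:1 B:0 rd:0 wr:1>
#3 BR src=r5,r9 held:FU  <A:2 Mu:2 Ld:1 B:0 rd:0 wr:1>
#4 ALU src=r8,r6 held:RD_PORT  <A:2 Mu:2 Ld:1 B:0 rd:0 wr:1>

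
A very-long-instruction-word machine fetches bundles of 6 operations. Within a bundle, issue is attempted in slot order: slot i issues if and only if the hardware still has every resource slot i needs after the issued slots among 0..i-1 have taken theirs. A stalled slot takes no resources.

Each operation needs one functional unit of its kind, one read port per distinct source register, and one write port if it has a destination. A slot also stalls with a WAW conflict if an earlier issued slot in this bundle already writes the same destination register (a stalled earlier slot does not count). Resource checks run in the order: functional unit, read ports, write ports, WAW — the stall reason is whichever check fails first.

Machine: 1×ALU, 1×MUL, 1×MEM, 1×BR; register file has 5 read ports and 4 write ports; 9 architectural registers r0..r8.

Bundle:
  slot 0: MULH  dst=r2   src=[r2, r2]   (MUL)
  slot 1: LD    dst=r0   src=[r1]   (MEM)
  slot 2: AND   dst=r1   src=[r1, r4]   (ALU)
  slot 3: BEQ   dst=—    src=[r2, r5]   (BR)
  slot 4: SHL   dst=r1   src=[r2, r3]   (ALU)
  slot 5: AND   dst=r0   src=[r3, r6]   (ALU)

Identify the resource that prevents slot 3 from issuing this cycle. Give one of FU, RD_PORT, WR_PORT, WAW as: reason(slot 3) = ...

  0. MUL→r2 ⇒ go  {1A/0Mu/1Ld/1B | 4r 3w}
  1. MEM→r0 ⇒ go  {1A/0Mu/0Ld/1B | 3r 2w}
  2. ALU→r1 ⇒ go  {0A/0Mu/0Ld/1B | 1r 1w}
  3. BR ⇒ no(RD_PORT)  {0A/0Mu/0Ld/1B | 1r 1w}
  4. ALU→r1 ⇒ no(FU)  {0A/0Mu/0Ld/1B | 1r 1w}
  5. ALU→r0 ⇒ no(FU)  {0A/0Mu/0Ld/1B | 1r 1w}

reason(slot 3) = RD_PORT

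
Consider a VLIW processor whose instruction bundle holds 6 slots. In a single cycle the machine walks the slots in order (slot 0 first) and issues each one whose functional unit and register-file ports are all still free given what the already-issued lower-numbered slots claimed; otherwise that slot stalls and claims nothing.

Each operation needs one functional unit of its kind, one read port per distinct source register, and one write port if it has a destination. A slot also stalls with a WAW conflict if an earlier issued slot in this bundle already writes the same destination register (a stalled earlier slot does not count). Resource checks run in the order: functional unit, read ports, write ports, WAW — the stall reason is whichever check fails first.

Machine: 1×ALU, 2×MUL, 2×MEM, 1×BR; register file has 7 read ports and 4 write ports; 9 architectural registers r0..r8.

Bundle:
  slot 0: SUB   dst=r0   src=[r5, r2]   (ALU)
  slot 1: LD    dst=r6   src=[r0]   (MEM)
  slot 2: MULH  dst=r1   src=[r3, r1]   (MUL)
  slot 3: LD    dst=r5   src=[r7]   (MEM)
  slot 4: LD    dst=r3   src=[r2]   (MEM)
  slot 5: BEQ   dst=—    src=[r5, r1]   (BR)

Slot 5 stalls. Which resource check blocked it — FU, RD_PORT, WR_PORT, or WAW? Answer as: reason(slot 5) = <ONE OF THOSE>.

slot 0 (ALU): ISSUE — free A0,Mu2,Ld2,B1 rp5 wp3
slot 1 (MEM): ISSUE — free A0,Mu2,Ld1,B1 rp4 wp2
slot 2 (MUL): ISSUE — free A0,Mu1,Ld1,B1 rp2 wp1
slot 3 (MEM): ISSUE — free A0,Mu1,Ld0,B1 rp1 wp0
slot 4 (MEM): stall FU — free A0,Mu1,Ld0,B1 rp1 wp0
slot 5 (BR): stall RD_PORT — free A0,Mu1,Ld0,B1 rp1 wp0

reason(slot 5) = RD_PORT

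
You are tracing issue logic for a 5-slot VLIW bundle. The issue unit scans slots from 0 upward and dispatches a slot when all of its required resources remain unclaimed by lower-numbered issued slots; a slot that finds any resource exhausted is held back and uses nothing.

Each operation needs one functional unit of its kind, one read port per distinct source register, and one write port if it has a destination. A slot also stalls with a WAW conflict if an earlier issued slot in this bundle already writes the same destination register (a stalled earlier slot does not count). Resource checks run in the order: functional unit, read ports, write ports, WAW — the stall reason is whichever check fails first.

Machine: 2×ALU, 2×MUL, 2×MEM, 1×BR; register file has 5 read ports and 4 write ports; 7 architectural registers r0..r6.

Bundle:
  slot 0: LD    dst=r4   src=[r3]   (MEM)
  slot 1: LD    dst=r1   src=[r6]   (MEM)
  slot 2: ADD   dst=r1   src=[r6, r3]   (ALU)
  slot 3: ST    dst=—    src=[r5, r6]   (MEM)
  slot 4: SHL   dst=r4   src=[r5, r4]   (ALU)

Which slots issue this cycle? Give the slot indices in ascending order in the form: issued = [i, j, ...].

issued = [0, 1]

#0 MEM src=r3 dispatched  <A:2 Mu:2 Ld:1 B:1 rd:4 wr:3>
#1 MEM src=r6 dispatched  <A:2 Mu:2 Ld:0 B:1 rd:3 wr:2>
#2 ALU src=r6,r3 held:WAW  <A:2 Mu:2 Ld:0 B:1 rd:3 wr:2>
#3 MEM src=r5,r6 held:FU  <A:2 Mu:2 Ld:0 B:1 rd:3 wr:2>
#4 ALU src=r5,r4 held:WAW  <A:2 Mu:2 Ld:0 B:1 rd:3 wr:2>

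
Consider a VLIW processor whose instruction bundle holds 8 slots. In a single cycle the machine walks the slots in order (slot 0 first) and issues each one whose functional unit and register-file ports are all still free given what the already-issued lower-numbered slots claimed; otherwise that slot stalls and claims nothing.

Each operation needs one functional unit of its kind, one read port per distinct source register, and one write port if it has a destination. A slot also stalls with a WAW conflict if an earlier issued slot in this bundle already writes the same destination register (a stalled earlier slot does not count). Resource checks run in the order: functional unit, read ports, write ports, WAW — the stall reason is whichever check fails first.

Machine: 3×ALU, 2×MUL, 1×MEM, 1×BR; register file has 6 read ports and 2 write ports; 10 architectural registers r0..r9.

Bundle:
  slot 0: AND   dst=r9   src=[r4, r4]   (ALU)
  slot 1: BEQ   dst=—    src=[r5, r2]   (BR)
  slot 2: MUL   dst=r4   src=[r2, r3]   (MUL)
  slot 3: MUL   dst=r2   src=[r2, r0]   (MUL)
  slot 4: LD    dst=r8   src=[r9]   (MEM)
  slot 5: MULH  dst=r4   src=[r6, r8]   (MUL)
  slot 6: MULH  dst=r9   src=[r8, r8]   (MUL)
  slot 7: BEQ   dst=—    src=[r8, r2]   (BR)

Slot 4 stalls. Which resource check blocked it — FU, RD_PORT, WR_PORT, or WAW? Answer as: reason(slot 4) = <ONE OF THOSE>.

reason(slot 4) = WR_PORT

[0] ALU needs rd=1 wr=1: ok; after: ALU=2 MUL=2 MEM=1 BR=1, R=5, W=1
[1] BR needs rd=2 wr=0: ok; after: ALU=2 MUL=2 MEM=1 BR=0, R=3, W=1
[2] MUL needs rd=2 wr=1: ok; after: ALU=2 MUL=1 MEM=1 BR=0, R=1, W=0
[3] MUL needs rd=2 wr=1: RD_PORT; after: ALU=2 MUL=1 MEM=1 BR=0, R=1, W=0
[4] MEM needs rd=1 wr=1: WR_PORT; after: ALU=2 MUL=1 MEM=1 BR=0, R=1, W=0
[5] MUL needs rd=2 wr=1: RD_PORT; after: ALU=2 MUL=1 MEM=1 BR=0, R=1, W=0
[6] MUL needs rd=1 wr=1: WR_PORT; after: ALU=2 MUL=1 MEM=1 BR=0, R=1, W=0
[7] BR needs rd=2 wr=0: FU; after: ALU=2 MUL=1 MEM=1 BR=0, R=1, W=0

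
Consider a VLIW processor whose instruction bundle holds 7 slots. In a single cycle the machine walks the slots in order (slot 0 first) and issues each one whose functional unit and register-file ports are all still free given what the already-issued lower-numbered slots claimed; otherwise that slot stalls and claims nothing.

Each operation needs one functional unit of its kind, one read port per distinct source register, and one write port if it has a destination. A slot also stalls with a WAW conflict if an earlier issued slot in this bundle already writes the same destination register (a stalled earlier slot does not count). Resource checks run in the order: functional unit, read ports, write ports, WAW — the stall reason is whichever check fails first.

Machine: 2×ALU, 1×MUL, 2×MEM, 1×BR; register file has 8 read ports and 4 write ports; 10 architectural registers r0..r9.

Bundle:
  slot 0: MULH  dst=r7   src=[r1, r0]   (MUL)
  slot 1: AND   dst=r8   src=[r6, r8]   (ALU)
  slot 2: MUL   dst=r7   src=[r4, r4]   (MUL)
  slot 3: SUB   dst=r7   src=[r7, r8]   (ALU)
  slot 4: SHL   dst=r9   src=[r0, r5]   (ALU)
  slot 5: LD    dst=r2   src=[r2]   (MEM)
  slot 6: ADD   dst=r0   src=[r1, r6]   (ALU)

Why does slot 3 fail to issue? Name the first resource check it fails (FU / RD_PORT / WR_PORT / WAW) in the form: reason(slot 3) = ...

#0 MUL src=r1,r0 dispatched  <A:2 Mu:0 Ld:2 B:1 rd:6 wr:3>
#1 ALU src=r6,r8 dispatched  <A:1 Mu:0 Ld:2 B:1 rd:4 wr:2>
#2 MUL src=r4,r4 held:FU  <A:1 Mu:0 Ld:2 B:1 rd:4 wr:2>
#3 ALU src=r7,r8 held:WAW  <A:1 Mu:0 Ld:2 B:1 rd:4 wr:2>
#4 ALU src=r0,r5 dispatched  <A:0 Mu:0 Ld:2 B:1 rd:2 wr:1>
#5 MEM src=r2 dispatched  <A:0 Mu:0 Ld:1 B:1 rd:1 wr:0>
#6 ALU src=r1,r6 held:FU  <A:0 Mu:0 Ld:1 B:1 rd:1 wr:0>

reason(slot 3) = WAW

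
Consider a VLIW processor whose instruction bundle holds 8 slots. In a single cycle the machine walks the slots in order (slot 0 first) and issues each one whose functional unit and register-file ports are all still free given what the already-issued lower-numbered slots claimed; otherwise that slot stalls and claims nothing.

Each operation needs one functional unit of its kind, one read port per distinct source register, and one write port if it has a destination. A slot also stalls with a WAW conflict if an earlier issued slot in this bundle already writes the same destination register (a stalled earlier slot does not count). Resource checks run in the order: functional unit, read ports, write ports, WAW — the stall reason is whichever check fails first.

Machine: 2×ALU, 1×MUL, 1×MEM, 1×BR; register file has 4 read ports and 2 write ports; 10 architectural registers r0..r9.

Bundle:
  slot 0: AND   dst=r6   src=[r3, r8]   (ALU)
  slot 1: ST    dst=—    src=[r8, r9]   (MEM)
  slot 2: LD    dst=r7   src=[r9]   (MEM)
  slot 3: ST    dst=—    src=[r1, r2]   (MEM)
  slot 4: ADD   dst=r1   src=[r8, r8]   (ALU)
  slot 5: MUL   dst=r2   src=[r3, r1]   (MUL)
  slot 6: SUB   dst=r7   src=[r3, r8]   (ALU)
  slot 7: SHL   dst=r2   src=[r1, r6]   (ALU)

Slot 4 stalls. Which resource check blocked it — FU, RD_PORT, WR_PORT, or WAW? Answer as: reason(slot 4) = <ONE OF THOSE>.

reason(slot 4) = RD_PORT

[0] ALU needs rd=2 wr=1: ok; after: ALU=1 MUL=1 MEM=1 BR=1, R=2, W=1
[1] MEM needs rd=2 wr=0: ok; after: ALU=1 MUL=1 MEM=0 BR=1, R=0, W=1
[2] MEM needs rd=1 wr=1: FU; after: ALU=1 MUL=1 MEM=0 BR=1, R=0, W=1
[3] MEM needs rd=2 wr=0: FU; after: ALU=1 MUL=1 MEM=0 BR=1, R=0, W=1
[4] ALU needs rd=1 wr=1: RD_PORT; after: ALU=1 MUL=1 MEM=0 BR=1, R=0, W=1
[5] MUL needs rd=2 wr=1: RD_PORT; after: ALU=1 MUL=1 MEM=0 BR=1, R=0, W=1
[6] ALU needs rd=2 wr=1: RD_PORT; after: ALU=1 MUL=1 MEM=0 BR=1, R=0, W=1
[7] ALU needs rd=2 wr=1: RD_PORT; after: ALU=1 MUL=1 MEM=0 BR=1, R=0, W=1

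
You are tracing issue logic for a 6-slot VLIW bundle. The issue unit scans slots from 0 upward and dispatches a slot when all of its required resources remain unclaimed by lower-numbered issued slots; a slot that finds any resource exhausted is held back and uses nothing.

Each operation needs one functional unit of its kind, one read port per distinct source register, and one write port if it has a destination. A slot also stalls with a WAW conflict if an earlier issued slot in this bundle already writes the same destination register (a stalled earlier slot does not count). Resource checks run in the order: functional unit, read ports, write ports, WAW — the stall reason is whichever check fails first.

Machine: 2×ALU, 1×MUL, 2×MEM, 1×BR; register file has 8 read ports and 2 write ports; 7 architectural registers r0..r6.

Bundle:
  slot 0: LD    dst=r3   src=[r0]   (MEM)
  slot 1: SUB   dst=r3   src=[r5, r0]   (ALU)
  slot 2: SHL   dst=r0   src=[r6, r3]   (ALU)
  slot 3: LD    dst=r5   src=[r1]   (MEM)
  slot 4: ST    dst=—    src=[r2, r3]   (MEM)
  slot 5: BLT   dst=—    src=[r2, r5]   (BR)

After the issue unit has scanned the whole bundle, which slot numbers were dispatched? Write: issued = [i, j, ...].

issued = [0, 2, 4, 5]

  0. MEM→r3 ⇒ go  {2A/1Mu/1Ld/1B | 7r 1w}
  1. ALU→r3 ⇒ no(WAW)  {2A/1Mu/1Ld/1B | 7r 1w}
  2. ALU→r0 ⇒ go  {1A/1Mu/1Ld/1B | 5r 0w}
  3. MEM→r5 ⇒ no(WR_PORT)  {1A/1Mu/1Ld/1B | 5r 0w}
  4. MEM ⇒ go  {1A/1Mu/0Ld/1B | 3r 0w}
  5. BR ⇒ go  {1A/1Mu/0Ld/0B | 1r 0w}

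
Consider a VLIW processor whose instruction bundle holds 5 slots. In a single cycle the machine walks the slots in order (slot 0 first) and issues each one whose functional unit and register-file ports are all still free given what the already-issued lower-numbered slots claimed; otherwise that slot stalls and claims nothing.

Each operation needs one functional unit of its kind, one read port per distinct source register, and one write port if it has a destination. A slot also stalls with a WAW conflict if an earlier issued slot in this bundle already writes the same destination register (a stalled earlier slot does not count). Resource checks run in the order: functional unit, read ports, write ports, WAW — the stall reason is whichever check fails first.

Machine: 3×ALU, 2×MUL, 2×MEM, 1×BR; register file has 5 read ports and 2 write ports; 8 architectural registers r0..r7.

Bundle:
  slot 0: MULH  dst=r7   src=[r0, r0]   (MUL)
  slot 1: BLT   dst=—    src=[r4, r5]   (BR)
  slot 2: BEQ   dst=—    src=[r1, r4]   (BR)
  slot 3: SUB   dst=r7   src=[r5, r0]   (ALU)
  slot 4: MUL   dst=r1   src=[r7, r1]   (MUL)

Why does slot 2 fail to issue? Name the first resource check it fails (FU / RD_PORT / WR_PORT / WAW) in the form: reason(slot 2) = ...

reason(slot 2) = FU

[0] MUL needs rd=1 wr=1: ok; after: ALU=3 MUL=1 MEM=2 BR=1, R=4, W=1
[1] BR needs rd=2 wr=0: ok; after: ALU=3 MUL=1 MEM=2 BR=0, R=2, W=1
[2] BR needs rd=2 wr=0: FU; after: ALU=3 MUL=1 MEM=2 BR=0, R=2, W=1
[3] ALU needs rd=2 wr=1: WAW; after: ALU=3 MUL=1 MEM=2 BR=0, R=2, W=1
[4] MUL needs rd=2 wr=1: ok; after: ALU=3 MUL=0 MEM=2 BR=0, R=0, W=0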